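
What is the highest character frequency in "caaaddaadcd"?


Input: caaaddaadcd
Character counts:
  'a': 5
  'c': 2
  'd': 4
Maximum frequency: 5

5


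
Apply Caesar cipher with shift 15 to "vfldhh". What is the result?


Caesar cipher: shift "vfldhh" by 15
  'v' (pos 21) + 15 = pos 10 = 'k'
  'f' (pos 5) + 15 = pos 20 = 'u'
  'l' (pos 11) + 15 = pos 0 = 'a'
  'd' (pos 3) + 15 = pos 18 = 's'
  'h' (pos 7) + 15 = pos 22 = 'w'
  'h' (pos 7) + 15 = pos 22 = 'w'
Result: kuasww

kuasww


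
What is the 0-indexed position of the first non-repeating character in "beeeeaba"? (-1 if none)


Input: beeeeaba
Character frequencies:
  'a': 2
  'b': 2
  'e': 4
Scanning left to right for freq == 1:
  Position 0 ('b'): freq=2, skip
  Position 1 ('e'): freq=4, skip
  Position 2 ('e'): freq=4, skip
  Position 3 ('e'): freq=4, skip
  Position 4 ('e'): freq=4, skip
  Position 5 ('a'): freq=2, skip
  Position 6 ('b'): freq=2, skip
  Position 7 ('a'): freq=2, skip
  No unique character found => answer = -1

-1


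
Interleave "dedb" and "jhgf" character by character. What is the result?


Interleaving "dedb" and "jhgf":
  Position 0: 'd' from first, 'j' from second => "dj"
  Position 1: 'e' from first, 'h' from second => "eh"
  Position 2: 'd' from first, 'g' from second => "dg"
  Position 3: 'b' from first, 'f' from second => "bf"
Result: djehdgbf

djehdgbf


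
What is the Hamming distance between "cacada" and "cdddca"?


Comparing "cacada" and "cdddca" position by position:
  Position 0: 'c' vs 'c' => same
  Position 1: 'a' vs 'd' => differ
  Position 2: 'c' vs 'd' => differ
  Position 3: 'a' vs 'd' => differ
  Position 4: 'd' vs 'c' => differ
  Position 5: 'a' vs 'a' => same
Total differences (Hamming distance): 4

4


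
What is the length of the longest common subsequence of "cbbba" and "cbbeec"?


LCS of "cbbba" and "cbbeec"
DP table:
           c    b    b    e    e    c
      0    0    0    0    0    0    0
  c   0    1    1    1    1    1    1
  b   0    1    2    2    2    2    2
  b   0    1    2    3    3    3    3
  b   0    1    2    3    3    3    3
  a   0    1    2    3    3    3    3
LCS length = dp[5][6] = 3

3


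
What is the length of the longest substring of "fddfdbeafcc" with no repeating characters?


Input: "fddfdbeafcc"
Sliding window (track last position of each char):
  Position 0 ('f'): window [0,0] length 1 -- new best
  Position 1 ('d'): window [0,1] length 2 -- new best
  Position 2 ('d'): repeat (last at 1), move window start to 2
  Position 2 ('d'): window [2,2] length 1
  Position 3 ('f'): window [2,3] length 2
  Position 4 ('d'): repeat (last at 2), move window start to 3
  Position 4 ('d'): window [3,4] length 2
  Position 5 ('b'): window [3,5] length 3 -- new best
  Position 6 ('e'): window [3,6] length 4 -- new best
  Position 7 ('a'): window [3,7] length 5 -- new best
  Position 8 ('f'): repeat (last at 3), move window start to 4
  Position 8 ('f'): window [4,8] length 5
  Position 9 ('c'): window [4,9] length 6 -- new best
  Position 10 ('c'): repeat (last at 9), move window start to 10
  Position 10 ('c'): window [10,10] length 1
Longest substring with no repeats: "dbeafc" with length 6

6


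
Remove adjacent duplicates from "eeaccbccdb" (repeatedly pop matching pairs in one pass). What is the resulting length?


Input: eeaccbccdb
Stack-based adjacent duplicate removal:
  Read 'e': push. Stack: e
  Read 'e': matches stack top 'e' => pop. Stack: (empty)
  Read 'a': push. Stack: a
  Read 'c': push. Stack: ac
  Read 'c': matches stack top 'c' => pop. Stack: a
  Read 'b': push. Stack: ab
  Read 'c': push. Stack: abc
  Read 'c': matches stack top 'c' => pop. Stack: ab
  Read 'd': push. Stack: abd
  Read 'b': push. Stack: abdb
Final stack: "abdb" (length 4)

4


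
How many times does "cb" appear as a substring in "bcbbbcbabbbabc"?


Searching for "cb" in "bcbbbcbabbbabc"
Scanning each position:
  Position 0: "bc" => no
  Position 1: "cb" => MATCH
  Position 2: "bb" => no
  Position 3: "bb" => no
  Position 4: "bc" => no
  Position 5: "cb" => MATCH
  Position 6: "ba" => no
  Position 7: "ab" => no
  Position 8: "bb" => no
  Position 9: "bb" => no
  Position 10: "ba" => no
  Position 11: "ab" => no
  Position 12: "bc" => no
Total occurrences: 2

2


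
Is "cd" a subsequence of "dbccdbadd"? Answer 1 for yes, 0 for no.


Check if "cd" is a subsequence of "dbccdbadd"
Greedy scan:
  Position 0 ('d'): no match needed
  Position 1 ('b'): no match needed
  Position 2 ('c'): matches sub[0] = 'c'
  Position 3 ('c'): no match needed
  Position 4 ('d'): matches sub[1] = 'd'
  Position 5 ('b'): no match needed
  Position 6 ('a'): no match needed
  Position 7 ('d'): no match needed
  Position 8 ('d'): no match needed
All 2 characters matched => is a subsequence

1


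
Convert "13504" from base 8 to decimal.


Input: "13504" in base 8
Positional expansion:
  Digit '1' (value 1) x 8^4 = 4096
  Digit '3' (value 3) x 8^3 = 1536
  Digit '5' (value 5) x 8^2 = 320
  Digit '0' (value 0) x 8^1 = 0
  Digit '4' (value 4) x 8^0 = 4
Sum = 5956

5956


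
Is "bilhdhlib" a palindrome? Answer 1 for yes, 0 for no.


Input: bilhdhlib
Reversed: bilhdhlib
  Compare pos 0 ('b') with pos 8 ('b'): match
  Compare pos 1 ('i') with pos 7 ('i'): match
  Compare pos 2 ('l') with pos 6 ('l'): match
  Compare pos 3 ('h') with pos 5 ('h'): match
Result: palindrome

1


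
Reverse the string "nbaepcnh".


Input: nbaepcnh
Reading characters right to left:
  Position 7: 'h'
  Position 6: 'n'
  Position 5: 'c'
  Position 4: 'p'
  Position 3: 'e'
  Position 2: 'a'
  Position 1: 'b'
  Position 0: 'n'
Reversed: hncpeabn

hncpeabn


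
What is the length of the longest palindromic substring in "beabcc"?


Input: "beabcc"
Checking substrings for palindromes:
  [4:6] "cc" (len 2) => palindrome
Longest palindromic substring: "cc" with length 2

2


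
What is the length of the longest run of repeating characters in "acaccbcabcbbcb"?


Input: "acaccbcabcbbcb"
Scanning for longest run:
  Position 1 ('c'): new char, reset run to 1
  Position 2 ('a'): new char, reset run to 1
  Position 3 ('c'): new char, reset run to 1
  Position 4 ('c'): continues run of 'c', length=2
  Position 5 ('b'): new char, reset run to 1
  Position 6 ('c'): new char, reset run to 1
  Position 7 ('a'): new char, reset run to 1
  Position 8 ('b'): new char, reset run to 1
  Position 9 ('c'): new char, reset run to 1
  Position 10 ('b'): new char, reset run to 1
  Position 11 ('b'): continues run of 'b', length=2
  Position 12 ('c'): new char, reset run to 1
  Position 13 ('b'): new char, reset run to 1
Longest run: 'c' with length 2

2


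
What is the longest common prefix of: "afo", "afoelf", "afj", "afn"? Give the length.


Words: afo, afoelf, afj, afn
  Position 0: all 'a' => match
  Position 1: all 'f' => match
  Position 2: ('o', 'o', 'j', 'n') => mismatch, stop
LCP = "af" (length 2)

2


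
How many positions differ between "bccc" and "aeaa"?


Comparing "bccc" and "aeaa" position by position:
  Position 0: 'b' vs 'a' => DIFFER
  Position 1: 'c' vs 'e' => DIFFER
  Position 2: 'c' vs 'a' => DIFFER
  Position 3: 'c' vs 'a' => DIFFER
Positions that differ: 4

4


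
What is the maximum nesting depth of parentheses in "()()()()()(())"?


Input: "()()()()()(())"
Tracking depth:
  Position 0 '(': depth becomes 1
  Position 1 ')': depth becomes 0
  Position 2 '(': depth becomes 1
  Position 3 ')': depth becomes 0
  Position 4 '(': depth becomes 1
  Position 5 ')': depth becomes 0
  Position 6 '(': depth becomes 1
  Position 7 ')': depth becomes 0
  Position 8 '(': depth becomes 1
  Position 9 ')': depth becomes 0
  Position 10 '(': depth becomes 1
  Position 11 '(': depth becomes 2
  Position 12 ')': depth becomes 1
  Position 13 ')': depth becomes 0
Maximum depth reached: 2

2


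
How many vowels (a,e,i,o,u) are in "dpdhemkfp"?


Input: dpdhemkfp
Checking each character:
  'd' at position 0: consonant
  'p' at position 1: consonant
  'd' at position 2: consonant
  'h' at position 3: consonant
  'e' at position 4: vowel (running total: 1)
  'm' at position 5: consonant
  'k' at position 6: consonant
  'f' at position 7: consonant
  'p' at position 8: consonant
Total vowels: 1

1


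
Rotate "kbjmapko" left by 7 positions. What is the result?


Input: "kbjmapko", rotate left by 7
First 7 characters: "kbjmapk"
Remaining characters: "o"
Concatenate remaining + first: "o" + "kbjmapk" = "okbjmapk"

okbjmapk


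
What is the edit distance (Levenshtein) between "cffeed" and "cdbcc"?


Computing edit distance: "cffeed" -> "cdbcc"
DP table:
           c    d    b    c    c
      0    1    2    3    4    5
  c   1    0    1    2    3    4
  f   2    1    1    2    3    4
  f   3    2    2    2    3    4
  e   4    3    3    3    3    4
  e   5    4    4    4    4    4
  d   6    5    4    5    5    5
Edit distance = dp[6][5] = 5

5


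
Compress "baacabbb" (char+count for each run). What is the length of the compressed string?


Input: baacabbb
Runs:
  'b' x 1 => "b1"
  'a' x 2 => "a2"
  'c' x 1 => "c1"
  'a' x 1 => "a1"
  'b' x 3 => "b3"
Compressed: "b1a2c1a1b3"
Compressed length: 10

10


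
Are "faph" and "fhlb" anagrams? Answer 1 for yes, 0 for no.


Strings: "faph", "fhlb"
Sorted first:  afhp
Sorted second: bfhl
Differ at position 0: 'a' vs 'b' => not anagrams

0


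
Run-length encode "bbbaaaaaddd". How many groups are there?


Input: bbbaaaaaddd
Scanning for consecutive runs:
  Group 1: 'b' x 3 (positions 0-2)
  Group 2: 'a' x 5 (positions 3-7)
  Group 3: 'd' x 3 (positions 8-10)
Total groups: 3

3


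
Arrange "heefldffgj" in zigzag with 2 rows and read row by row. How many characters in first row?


Zigzag "heefldffgj" into 2 rows:
Placing characters:
  'h' => row 0
  'e' => row 1
  'e' => row 0
  'f' => row 1
  'l' => row 0
  'd' => row 1
  'f' => row 0
  'f' => row 1
  'g' => row 0
  'j' => row 1
Rows:
  Row 0: "helfg"
  Row 1: "efdfj"
First row length: 5

5


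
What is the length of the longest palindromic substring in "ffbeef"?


Input: "ffbeef"
Checking substrings for palindromes:
  [0:2] "ff" (len 2) => palindrome
  [3:5] "ee" (len 2) => palindrome
Longest palindromic substring: "ff" with length 2

2


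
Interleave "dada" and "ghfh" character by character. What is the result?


Interleaving "dada" and "ghfh":
  Position 0: 'd' from first, 'g' from second => "dg"
  Position 1: 'a' from first, 'h' from second => "ah"
  Position 2: 'd' from first, 'f' from second => "df"
  Position 3: 'a' from first, 'h' from second => "ah"
Result: dgahdfah

dgahdfah


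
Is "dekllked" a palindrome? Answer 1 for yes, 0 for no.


Input: dekllked
Reversed: dekllked
  Compare pos 0 ('d') with pos 7 ('d'): match
  Compare pos 1 ('e') with pos 6 ('e'): match
  Compare pos 2 ('k') with pos 5 ('k'): match
  Compare pos 3 ('l') with pos 4 ('l'): match
Result: palindrome

1


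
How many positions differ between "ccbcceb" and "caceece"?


Comparing "ccbcceb" and "caceece" position by position:
  Position 0: 'c' vs 'c' => same
  Position 1: 'c' vs 'a' => DIFFER
  Position 2: 'b' vs 'c' => DIFFER
  Position 3: 'c' vs 'e' => DIFFER
  Position 4: 'c' vs 'e' => DIFFER
  Position 5: 'e' vs 'c' => DIFFER
  Position 6: 'b' vs 'e' => DIFFER
Positions that differ: 6

6


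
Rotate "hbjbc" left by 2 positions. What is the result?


Input: "hbjbc", rotate left by 2
First 2 characters: "hb"
Remaining characters: "jbc"
Concatenate remaining + first: "jbc" + "hb" = "jbchb"

jbchb


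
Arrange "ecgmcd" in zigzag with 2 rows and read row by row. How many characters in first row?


Zigzag "ecgmcd" into 2 rows:
Placing characters:
  'e' => row 0
  'c' => row 1
  'g' => row 0
  'm' => row 1
  'c' => row 0
  'd' => row 1
Rows:
  Row 0: "egc"
  Row 1: "cmd"
First row length: 3

3


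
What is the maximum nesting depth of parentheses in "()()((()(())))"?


Input: "()()((()(())))"
Tracking depth:
  Position 0 '(': depth becomes 1
  Position 1 ')': depth becomes 0
  Position 2 '(': depth becomes 1
  Position 3 ')': depth becomes 0
  Position 4 '(': depth becomes 1
  Position 5 '(': depth becomes 2
  Position 6 '(': depth becomes 3
  Position 7 ')': depth becomes 2
  Position 8 '(': depth becomes 3
  Position 9 '(': depth becomes 4
  Position 10 ')': depth becomes 3
  Position 11 ')': depth becomes 2
  Position 12 ')': depth becomes 1
  Position 13 ')': depth becomes 0
Maximum depth reached: 4

4


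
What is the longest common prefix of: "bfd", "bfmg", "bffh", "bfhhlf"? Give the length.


Words: bfd, bfmg, bffh, bfhhlf
  Position 0: all 'b' => match
  Position 1: all 'f' => match
  Position 2: ('d', 'm', 'f', 'h') => mismatch, stop
LCP = "bf" (length 2)

2


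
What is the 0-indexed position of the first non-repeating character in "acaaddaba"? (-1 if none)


Input: acaaddaba
Character frequencies:
  'a': 5
  'b': 1
  'c': 1
  'd': 2
Scanning left to right for freq == 1:
  Position 0 ('a'): freq=5, skip
  Position 1 ('c'): unique! => answer = 1

1


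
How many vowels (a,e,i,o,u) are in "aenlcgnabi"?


Input: aenlcgnabi
Checking each character:
  'a' at position 0: vowel (running total: 1)
  'e' at position 1: vowel (running total: 2)
  'n' at position 2: consonant
  'l' at position 3: consonant
  'c' at position 4: consonant
  'g' at position 5: consonant
  'n' at position 6: consonant
  'a' at position 7: vowel (running total: 3)
  'b' at position 8: consonant
  'i' at position 9: vowel (running total: 4)
Total vowels: 4

4


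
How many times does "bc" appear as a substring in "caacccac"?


Searching for "bc" in "caacccac"
Scanning each position:
  Position 0: "ca" => no
  Position 1: "aa" => no
  Position 2: "ac" => no
  Position 3: "cc" => no
  Position 4: "cc" => no
  Position 5: "ca" => no
  Position 6: "ac" => no
Total occurrences: 0

0


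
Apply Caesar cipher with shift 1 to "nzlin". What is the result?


Caesar cipher: shift "nzlin" by 1
  'n' (pos 13) + 1 = pos 14 = 'o'
  'z' (pos 25) + 1 = pos 0 = 'a'
  'l' (pos 11) + 1 = pos 12 = 'm'
  'i' (pos 8) + 1 = pos 9 = 'j'
  'n' (pos 13) + 1 = pos 14 = 'o'
Result: oamjo

oamjo


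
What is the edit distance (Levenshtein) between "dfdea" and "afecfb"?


Computing edit distance: "dfdea" -> "afecfb"
DP table:
           a    f    e    c    f    b
      0    1    2    3    4    5    6
  d   1    1    2    3    4    5    6
  f   2    2    1    2    3    4    5
  d   3    3    2    2    3    4    5
  e   4    4    3    2    3    4    5
  a   5    4    4    3    3    4    5
Edit distance = dp[5][6] = 5

5


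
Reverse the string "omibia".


Input: omibia
Reading characters right to left:
  Position 5: 'a'
  Position 4: 'i'
  Position 3: 'b'
  Position 2: 'i'
  Position 1: 'm'
  Position 0: 'o'
Reversed: aibimo

aibimo


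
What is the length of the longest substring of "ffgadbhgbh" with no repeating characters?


Input: "ffgadbhgbh"
Sliding window (track last position of each char):
  Position 0 ('f'): window [0,0] length 1 -- new best
  Position 1 ('f'): repeat (last at 0), move window start to 1
  Position 1 ('f'): window [1,1] length 1
  Position 2 ('g'): window [1,2] length 2 -- new best
  Position 3 ('a'): window [1,3] length 3 -- new best
  Position 4 ('d'): window [1,4] length 4 -- new best
  Position 5 ('b'): window [1,5] length 5 -- new best
  Position 6 ('h'): window [1,6] length 6 -- new best
  Position 7 ('g'): repeat (last at 2), move window start to 3
  Position 7 ('g'): window [3,7] length 5
  Position 8 ('b'): repeat (last at 5), move window start to 6
  Position 8 ('b'): window [6,8] length 3
  Position 9 ('h'): repeat (last at 6), move window start to 7
  Position 9 ('h'): window [7,9] length 3
Longest substring with no repeats: "fgadbh" with length 6

6


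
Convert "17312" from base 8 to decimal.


Input: "17312" in base 8
Positional expansion:
  Digit '1' (value 1) x 8^4 = 4096
  Digit '7' (value 7) x 8^3 = 3584
  Digit '3' (value 3) x 8^2 = 192
  Digit '1' (value 1) x 8^1 = 8
  Digit '2' (value 2) x 8^0 = 2
Sum = 7882

7882


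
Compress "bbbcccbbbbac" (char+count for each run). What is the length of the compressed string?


Input: bbbcccbbbbac
Runs:
  'b' x 3 => "b3"
  'c' x 3 => "c3"
  'b' x 4 => "b4"
  'a' x 1 => "a1"
  'c' x 1 => "c1"
Compressed: "b3c3b4a1c1"
Compressed length: 10

10


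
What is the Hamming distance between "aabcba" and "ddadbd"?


Comparing "aabcba" and "ddadbd" position by position:
  Position 0: 'a' vs 'd' => differ
  Position 1: 'a' vs 'd' => differ
  Position 2: 'b' vs 'a' => differ
  Position 3: 'c' vs 'd' => differ
  Position 4: 'b' vs 'b' => same
  Position 5: 'a' vs 'd' => differ
Total differences (Hamming distance): 5

5


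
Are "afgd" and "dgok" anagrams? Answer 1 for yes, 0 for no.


Strings: "afgd", "dgok"
Sorted first:  adfg
Sorted second: dgko
Differ at position 0: 'a' vs 'd' => not anagrams

0


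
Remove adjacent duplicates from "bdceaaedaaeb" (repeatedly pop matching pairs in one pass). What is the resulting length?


Input: bdceaaedaaeb
Stack-based adjacent duplicate removal:
  Read 'b': push. Stack: b
  Read 'd': push. Stack: bd
  Read 'c': push. Stack: bdc
  Read 'e': push. Stack: bdce
  Read 'a': push. Stack: bdcea
  Read 'a': matches stack top 'a' => pop. Stack: bdce
  Read 'e': matches stack top 'e' => pop. Stack: bdc
  Read 'd': push. Stack: bdcd
  Read 'a': push. Stack: bdcda
  Read 'a': matches stack top 'a' => pop. Stack: bdcd
  Read 'e': push. Stack: bdcde
  Read 'b': push. Stack: bdcdeb
Final stack: "bdcdeb" (length 6)

6


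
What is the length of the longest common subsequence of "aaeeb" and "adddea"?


LCS of "aaeeb" and "adddea"
DP table:
           a    d    d    d    e    a
      0    0    0    0    0    0    0
  a   0    1    1    1    1    1    1
  a   0    1    1    1    1    1    2
  e   0    1    1    1    1    2    2
  e   0    1    1    1    1    2    2
  b   0    1    1    1    1    2    2
LCS length = dp[5][6] = 2

2


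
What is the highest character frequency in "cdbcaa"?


Input: cdbcaa
Character counts:
  'a': 2
  'b': 1
  'c': 2
  'd': 1
Maximum frequency: 2

2


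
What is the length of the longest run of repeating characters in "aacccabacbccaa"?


Input: "aacccabacbccaa"
Scanning for longest run:
  Position 1 ('a'): continues run of 'a', length=2
  Position 2 ('c'): new char, reset run to 1
  Position 3 ('c'): continues run of 'c', length=2
  Position 4 ('c'): continues run of 'c', length=3
  Position 5 ('a'): new char, reset run to 1
  Position 6 ('b'): new char, reset run to 1
  Position 7 ('a'): new char, reset run to 1
  Position 8 ('c'): new char, reset run to 1
  Position 9 ('b'): new char, reset run to 1
  Position 10 ('c'): new char, reset run to 1
  Position 11 ('c'): continues run of 'c', length=2
  Position 12 ('a'): new char, reset run to 1
  Position 13 ('a'): continues run of 'a', length=2
Longest run: 'c' with length 3

3


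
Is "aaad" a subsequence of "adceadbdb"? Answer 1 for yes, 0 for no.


Check if "aaad" is a subsequence of "adceadbdb"
Greedy scan:
  Position 0 ('a'): matches sub[0] = 'a'
  Position 1 ('d'): no match needed
  Position 2 ('c'): no match needed
  Position 3 ('e'): no match needed
  Position 4 ('a'): matches sub[1] = 'a'
  Position 5 ('d'): no match needed
  Position 6 ('b'): no match needed
  Position 7 ('d'): no match needed
  Position 8 ('b'): no match needed
Only matched 2/4 characters => not a subsequence

0


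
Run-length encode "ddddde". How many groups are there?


Input: ddddde
Scanning for consecutive runs:
  Group 1: 'd' x 5 (positions 0-4)
  Group 2: 'e' x 1 (positions 5-5)
Total groups: 2

2


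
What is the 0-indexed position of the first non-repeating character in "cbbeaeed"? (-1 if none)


Input: cbbeaeed
Character frequencies:
  'a': 1
  'b': 2
  'c': 1
  'd': 1
  'e': 3
Scanning left to right for freq == 1:
  Position 0 ('c'): unique! => answer = 0

0


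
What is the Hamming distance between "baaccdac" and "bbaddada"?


Comparing "baaccdac" and "bbaddada" position by position:
  Position 0: 'b' vs 'b' => same
  Position 1: 'a' vs 'b' => differ
  Position 2: 'a' vs 'a' => same
  Position 3: 'c' vs 'd' => differ
  Position 4: 'c' vs 'd' => differ
  Position 5: 'd' vs 'a' => differ
  Position 6: 'a' vs 'd' => differ
  Position 7: 'c' vs 'a' => differ
Total differences (Hamming distance): 6

6


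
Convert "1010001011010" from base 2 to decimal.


Input: "1010001011010" in base 2
Positional expansion:
  Digit '1' (value 1) x 2^12 = 4096
  Digit '0' (value 0) x 2^11 = 0
  Digit '1' (value 1) x 2^10 = 1024
  Digit '0' (value 0) x 2^9 = 0
  Digit '0' (value 0) x 2^8 = 0
  Digit '0' (value 0) x 2^7 = 0
  Digit '1' (value 1) x 2^6 = 64
  Digit '0' (value 0) x 2^5 = 0
  Digit '1' (value 1) x 2^4 = 16
  Digit '1' (value 1) x 2^3 = 8
  Digit '0' (value 0) x 2^2 = 0
  Digit '1' (value 1) x 2^1 = 2
  Digit '0' (value 0) x 2^0 = 0
Sum = 5210

5210


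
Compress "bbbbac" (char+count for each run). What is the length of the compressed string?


Input: bbbbac
Runs:
  'b' x 4 => "b4"
  'a' x 1 => "a1"
  'c' x 1 => "c1"
Compressed: "b4a1c1"
Compressed length: 6

6


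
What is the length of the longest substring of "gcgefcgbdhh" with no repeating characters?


Input: "gcgefcgbdhh"
Sliding window (track last position of each char):
  Position 0 ('g'): window [0,0] length 1 -- new best
  Position 1 ('c'): window [0,1] length 2 -- new best
  Position 2 ('g'): repeat (last at 0), move window start to 1
  Position 2 ('g'): window [1,2] length 2
  Position 3 ('e'): window [1,3] length 3 -- new best
  Position 4 ('f'): window [1,4] length 4 -- new best
  Position 5 ('c'): repeat (last at 1), move window start to 2
  Position 5 ('c'): window [2,5] length 4
  Position 6 ('g'): repeat (last at 2), move window start to 3
  Position 6 ('g'): window [3,6] length 4
  Position 7 ('b'): window [3,7] length 5 -- new best
  Position 8 ('d'): window [3,8] length 6 -- new best
  Position 9 ('h'): window [3,9] length 7 -- new best
  Position 10 ('h'): repeat (last at 9), move window start to 10
  Position 10 ('h'): window [10,10] length 1
Longest substring with no repeats: "efcgbdh" with length 7

7


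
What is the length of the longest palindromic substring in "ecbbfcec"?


Input: "ecbbfcec"
Checking substrings for palindromes:
  [5:8] "cec" (len 3) => palindrome
  [2:4] "bb" (len 2) => palindrome
Longest palindromic substring: "cec" with length 3

3


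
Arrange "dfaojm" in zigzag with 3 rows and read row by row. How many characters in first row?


Zigzag "dfaojm" into 3 rows:
Placing characters:
  'd' => row 0
  'f' => row 1
  'a' => row 2
  'o' => row 1
  'j' => row 0
  'm' => row 1
Rows:
  Row 0: "dj"
  Row 1: "fom"
  Row 2: "a"
First row length: 2

2


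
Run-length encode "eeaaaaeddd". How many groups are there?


Input: eeaaaaeddd
Scanning for consecutive runs:
  Group 1: 'e' x 2 (positions 0-1)
  Group 2: 'a' x 4 (positions 2-5)
  Group 3: 'e' x 1 (positions 6-6)
  Group 4: 'd' x 3 (positions 7-9)
Total groups: 4

4


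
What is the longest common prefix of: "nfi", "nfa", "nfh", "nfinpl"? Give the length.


Words: nfi, nfa, nfh, nfinpl
  Position 0: all 'n' => match
  Position 1: all 'f' => match
  Position 2: ('i', 'a', 'h', 'i') => mismatch, stop
LCP = "nf" (length 2)

2


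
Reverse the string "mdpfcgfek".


Input: mdpfcgfek
Reading characters right to left:
  Position 8: 'k'
  Position 7: 'e'
  Position 6: 'f'
  Position 5: 'g'
  Position 4: 'c'
  Position 3: 'f'
  Position 2: 'p'
  Position 1: 'd'
  Position 0: 'm'
Reversed: kefgcfpdm

kefgcfpdm


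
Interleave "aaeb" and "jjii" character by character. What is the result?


Interleaving "aaeb" and "jjii":
  Position 0: 'a' from first, 'j' from second => "aj"
  Position 1: 'a' from first, 'j' from second => "aj"
  Position 2: 'e' from first, 'i' from second => "ei"
  Position 3: 'b' from first, 'i' from second => "bi"
Result: ajajeibi

ajajeibi


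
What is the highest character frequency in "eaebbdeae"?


Input: eaebbdeae
Character counts:
  'a': 2
  'b': 2
  'd': 1
  'e': 4
Maximum frequency: 4

4


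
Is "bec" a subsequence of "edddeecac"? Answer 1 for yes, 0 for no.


Check if "bec" is a subsequence of "edddeecac"
Greedy scan:
  Position 0 ('e'): no match needed
  Position 1 ('d'): no match needed
  Position 2 ('d'): no match needed
  Position 3 ('d'): no match needed
  Position 4 ('e'): no match needed
  Position 5 ('e'): no match needed
  Position 6 ('c'): no match needed
  Position 7 ('a'): no match needed
  Position 8 ('c'): no match needed
Only matched 0/3 characters => not a subsequence

0


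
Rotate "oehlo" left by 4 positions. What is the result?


Input: "oehlo", rotate left by 4
First 4 characters: "oehl"
Remaining characters: "o"
Concatenate remaining + first: "o" + "oehl" = "ooehl"

ooehl


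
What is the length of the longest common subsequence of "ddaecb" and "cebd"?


LCS of "ddaecb" and "cebd"
DP table:
           c    e    b    d
      0    0    0    0    0
  d   0    0    0    0    1
  d   0    0    0    0    1
  a   0    0    0    0    1
  e   0    0    1    1    1
  c   0    1    1    1    1
  b   0    1    1    2    2
LCS length = dp[6][4] = 2

2


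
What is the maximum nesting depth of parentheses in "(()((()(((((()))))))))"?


Input: "(()((()(((((()))))))))"
Tracking depth:
  Position 0 '(': depth becomes 1
  Position 1 '(': depth becomes 2
  Position 2 ')': depth becomes 1
  Position 3 '(': depth becomes 2
  Position 4 '(': depth becomes 3
  Position 5 '(': depth becomes 4
  Position 6 ')': depth becomes 3
  Position 7 '(': depth becomes 4
  Position 8 '(': depth becomes 5
  Position 9 '(': depth becomes 6
  Position 10 '(': depth becomes 7
  Position 11 '(': depth becomes 8
  Position 12 '(': depth becomes 9
  Position 13 ')': depth becomes 8
  Position 14 ')': depth becomes 7
  Position 15 ')': depth becomes 6
  Position 16 ')': depth becomes 5
  Position 17 ')': depth becomes 4
  Position 18 ')': depth becomes 3
  Position 19 ')': depth becomes 2
  Position 20 ')': depth becomes 1
  Position 21 ')': depth becomes 0
Maximum depth reached: 9

9


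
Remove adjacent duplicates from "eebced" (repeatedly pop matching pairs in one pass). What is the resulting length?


Input: eebced
Stack-based adjacent duplicate removal:
  Read 'e': push. Stack: e
  Read 'e': matches stack top 'e' => pop. Stack: (empty)
  Read 'b': push. Stack: b
  Read 'c': push. Stack: bc
  Read 'e': push. Stack: bce
  Read 'd': push. Stack: bced
Final stack: "bced" (length 4)

4


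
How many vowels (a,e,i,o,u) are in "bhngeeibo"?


Input: bhngeeibo
Checking each character:
  'b' at position 0: consonant
  'h' at position 1: consonant
  'n' at position 2: consonant
  'g' at position 3: consonant
  'e' at position 4: vowel (running total: 1)
  'e' at position 5: vowel (running total: 2)
  'i' at position 6: vowel (running total: 3)
  'b' at position 7: consonant
  'o' at position 8: vowel (running total: 4)
Total vowels: 4

4


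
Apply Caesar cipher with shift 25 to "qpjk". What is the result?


Caesar cipher: shift "qpjk" by 25
  'q' (pos 16) + 25 = pos 15 = 'p'
  'p' (pos 15) + 25 = pos 14 = 'o'
  'j' (pos 9) + 25 = pos 8 = 'i'
  'k' (pos 10) + 25 = pos 9 = 'j'
Result: poij

poij


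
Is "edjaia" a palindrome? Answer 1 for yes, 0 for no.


Input: edjaia
Reversed: aiajde
  Compare pos 0 ('e') with pos 5 ('a'): MISMATCH
  Compare pos 1 ('d') with pos 4 ('i'): MISMATCH
  Compare pos 2 ('j') with pos 3 ('a'): MISMATCH
Result: not a palindrome

0


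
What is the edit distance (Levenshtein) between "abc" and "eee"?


Computing edit distance: "abc" -> "eee"
DP table:
           e    e    e
      0    1    2    3
  a   1    1    2    3
  b   2    2    2    3
  c   3    3    3    3
Edit distance = dp[3][3] = 3

3


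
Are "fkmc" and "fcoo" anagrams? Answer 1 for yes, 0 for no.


Strings: "fkmc", "fcoo"
Sorted first:  cfkm
Sorted second: cfoo
Differ at position 2: 'k' vs 'o' => not anagrams

0


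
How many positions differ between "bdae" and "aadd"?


Comparing "bdae" and "aadd" position by position:
  Position 0: 'b' vs 'a' => DIFFER
  Position 1: 'd' vs 'a' => DIFFER
  Position 2: 'a' vs 'd' => DIFFER
  Position 3: 'e' vs 'd' => DIFFER
Positions that differ: 4

4


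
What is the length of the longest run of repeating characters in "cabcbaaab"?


Input: "cabcbaaab"
Scanning for longest run:
  Position 1 ('a'): new char, reset run to 1
  Position 2 ('b'): new char, reset run to 1
  Position 3 ('c'): new char, reset run to 1
  Position 4 ('b'): new char, reset run to 1
  Position 5 ('a'): new char, reset run to 1
  Position 6 ('a'): continues run of 'a', length=2
  Position 7 ('a'): continues run of 'a', length=3
  Position 8 ('b'): new char, reset run to 1
Longest run: 'a' with length 3

3


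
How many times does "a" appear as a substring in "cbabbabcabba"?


Searching for "a" in "cbabbabcabba"
Scanning each position:
  Position 0: "c" => no
  Position 1: "b" => no
  Position 2: "a" => MATCH
  Position 3: "b" => no
  Position 4: "b" => no
  Position 5: "a" => MATCH
  Position 6: "b" => no
  Position 7: "c" => no
  Position 8: "a" => MATCH
  Position 9: "b" => no
  Position 10: "b" => no
  Position 11: "a" => MATCH
Total occurrences: 4

4


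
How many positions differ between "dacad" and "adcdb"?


Comparing "dacad" and "adcdb" position by position:
  Position 0: 'd' vs 'a' => DIFFER
  Position 1: 'a' vs 'd' => DIFFER
  Position 2: 'c' vs 'c' => same
  Position 3: 'a' vs 'd' => DIFFER
  Position 4: 'd' vs 'b' => DIFFER
Positions that differ: 4

4


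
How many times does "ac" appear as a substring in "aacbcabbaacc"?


Searching for "ac" in "aacbcabbaacc"
Scanning each position:
  Position 0: "aa" => no
  Position 1: "ac" => MATCH
  Position 2: "cb" => no
  Position 3: "bc" => no
  Position 4: "ca" => no
  Position 5: "ab" => no
  Position 6: "bb" => no
  Position 7: "ba" => no
  Position 8: "aa" => no
  Position 9: "ac" => MATCH
  Position 10: "cc" => no
Total occurrences: 2

2


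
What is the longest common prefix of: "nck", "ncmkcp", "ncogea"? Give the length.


Words: nck, ncmkcp, ncogea
  Position 0: all 'n' => match
  Position 1: all 'c' => match
  Position 2: ('k', 'm', 'o') => mismatch, stop
LCP = "nc" (length 2)

2


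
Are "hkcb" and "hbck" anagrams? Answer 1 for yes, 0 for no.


Strings: "hkcb", "hbck"
Sorted first:  bchk
Sorted second: bchk
Sorted forms match => anagrams

1


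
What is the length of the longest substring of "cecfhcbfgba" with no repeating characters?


Input: "cecfhcbfgba"
Sliding window (track last position of each char):
  Position 0 ('c'): window [0,0] length 1 -- new best
  Position 1 ('e'): window [0,1] length 2 -- new best
  Position 2 ('c'): repeat (last at 0), move window start to 1
  Position 2 ('c'): window [1,2] length 2
  Position 3 ('f'): window [1,3] length 3 -- new best
  Position 4 ('h'): window [1,4] length 4 -- new best
  Position 5 ('c'): repeat (last at 2), move window start to 3
  Position 5 ('c'): window [3,5] length 3
  Position 6 ('b'): window [3,6] length 4
  Position 7 ('f'): repeat (last at 3), move window start to 4
  Position 7 ('f'): window [4,7] length 4
  Position 8 ('g'): window [4,8] length 5 -- new best
  Position 9 ('b'): repeat (last at 6), move window start to 7
  Position 9 ('b'): window [7,9] length 3
  Position 10 ('a'): window [7,10] length 4
Longest substring with no repeats: "hcbfg" with length 5

5


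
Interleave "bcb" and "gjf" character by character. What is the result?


Interleaving "bcb" and "gjf":
  Position 0: 'b' from first, 'g' from second => "bg"
  Position 1: 'c' from first, 'j' from second => "cj"
  Position 2: 'b' from first, 'f' from second => "bf"
Result: bgcjbf

bgcjbf


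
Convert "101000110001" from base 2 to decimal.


Input: "101000110001" in base 2
Positional expansion:
  Digit '1' (value 1) x 2^11 = 2048
  Digit '0' (value 0) x 2^10 = 0
  Digit '1' (value 1) x 2^9 = 512
  Digit '0' (value 0) x 2^8 = 0
  Digit '0' (value 0) x 2^7 = 0
  Digit '0' (value 0) x 2^6 = 0
  Digit '1' (value 1) x 2^5 = 32
  Digit '1' (value 1) x 2^4 = 16
  Digit '0' (value 0) x 2^3 = 0
  Digit '0' (value 0) x 2^2 = 0
  Digit '0' (value 0) x 2^1 = 0
  Digit '1' (value 1) x 2^0 = 1
Sum = 2609

2609


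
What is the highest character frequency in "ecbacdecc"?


Input: ecbacdecc
Character counts:
  'a': 1
  'b': 1
  'c': 4
  'd': 1
  'e': 2
Maximum frequency: 4

4


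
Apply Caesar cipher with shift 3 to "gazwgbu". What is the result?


Caesar cipher: shift "gazwgbu" by 3
  'g' (pos 6) + 3 = pos 9 = 'j'
  'a' (pos 0) + 3 = pos 3 = 'd'
  'z' (pos 25) + 3 = pos 2 = 'c'
  'w' (pos 22) + 3 = pos 25 = 'z'
  'g' (pos 6) + 3 = pos 9 = 'j'
  'b' (pos 1) + 3 = pos 4 = 'e'
  'u' (pos 20) + 3 = pos 23 = 'x'
Result: jdczjex

jdczjex


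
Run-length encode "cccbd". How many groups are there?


Input: cccbd
Scanning for consecutive runs:
  Group 1: 'c' x 3 (positions 0-2)
  Group 2: 'b' x 1 (positions 3-3)
  Group 3: 'd' x 1 (positions 4-4)
Total groups: 3

3


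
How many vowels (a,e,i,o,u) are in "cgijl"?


Input: cgijl
Checking each character:
  'c' at position 0: consonant
  'g' at position 1: consonant
  'i' at position 2: vowel (running total: 1)
  'j' at position 3: consonant
  'l' at position 4: consonant
Total vowels: 1

1


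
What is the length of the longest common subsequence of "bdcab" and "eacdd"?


LCS of "bdcab" and "eacdd"
DP table:
           e    a    c    d    d
      0    0    0    0    0    0
  b   0    0    0    0    0    0
  d   0    0    0    0    1    1
  c   0    0    0    1    1    1
  a   0    0    1    1    1    1
  b   0    0    1    1    1    1
LCS length = dp[5][5] = 1

1


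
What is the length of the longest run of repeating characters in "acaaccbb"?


Input: "acaaccbb"
Scanning for longest run:
  Position 1 ('c'): new char, reset run to 1
  Position 2 ('a'): new char, reset run to 1
  Position 3 ('a'): continues run of 'a', length=2
  Position 4 ('c'): new char, reset run to 1
  Position 5 ('c'): continues run of 'c', length=2
  Position 6 ('b'): new char, reset run to 1
  Position 7 ('b'): continues run of 'b', length=2
Longest run: 'a' with length 2

2


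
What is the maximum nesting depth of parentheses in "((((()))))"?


Input: "((((()))))"
Tracking depth:
  Position 0 '(': depth becomes 1
  Position 1 '(': depth becomes 2
  Position 2 '(': depth becomes 3
  Position 3 '(': depth becomes 4
  Position 4 '(': depth becomes 5
  Position 5 ')': depth becomes 4
  Position 6 ')': depth becomes 3
  Position 7 ')': depth becomes 2
  Position 8 ')': depth becomes 1
  Position 9 ')': depth becomes 0
Maximum depth reached: 5

5


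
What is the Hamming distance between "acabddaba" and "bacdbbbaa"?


Comparing "acabddaba" and "bacdbbbaa" position by position:
  Position 0: 'a' vs 'b' => differ
  Position 1: 'c' vs 'a' => differ
  Position 2: 'a' vs 'c' => differ
  Position 3: 'b' vs 'd' => differ
  Position 4: 'd' vs 'b' => differ
  Position 5: 'd' vs 'b' => differ
  Position 6: 'a' vs 'b' => differ
  Position 7: 'b' vs 'a' => differ
  Position 8: 'a' vs 'a' => same
Total differences (Hamming distance): 8

8


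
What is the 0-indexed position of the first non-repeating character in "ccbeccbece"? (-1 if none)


Input: ccbeccbece
Character frequencies:
  'b': 2
  'c': 5
  'e': 3
Scanning left to right for freq == 1:
  Position 0 ('c'): freq=5, skip
  Position 1 ('c'): freq=5, skip
  Position 2 ('b'): freq=2, skip
  Position 3 ('e'): freq=3, skip
  Position 4 ('c'): freq=5, skip
  Position 5 ('c'): freq=5, skip
  Position 6 ('b'): freq=2, skip
  Position 7 ('e'): freq=3, skip
  Position 8 ('c'): freq=5, skip
  Position 9 ('e'): freq=3, skip
  No unique character found => answer = -1

-1


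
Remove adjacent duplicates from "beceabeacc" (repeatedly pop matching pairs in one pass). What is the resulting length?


Input: beceabeacc
Stack-based adjacent duplicate removal:
  Read 'b': push. Stack: b
  Read 'e': push. Stack: be
  Read 'c': push. Stack: bec
  Read 'e': push. Stack: bece
  Read 'a': push. Stack: becea
  Read 'b': push. Stack: beceab
  Read 'e': push. Stack: beceabe
  Read 'a': push. Stack: beceabea
  Read 'c': push. Stack: beceabeac
  Read 'c': matches stack top 'c' => pop. Stack: beceabea
Final stack: "beceabea" (length 8)

8


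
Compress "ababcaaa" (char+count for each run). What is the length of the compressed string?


Input: ababcaaa
Runs:
  'a' x 1 => "a1"
  'b' x 1 => "b1"
  'a' x 1 => "a1"
  'b' x 1 => "b1"
  'c' x 1 => "c1"
  'a' x 3 => "a3"
Compressed: "a1b1a1b1c1a3"
Compressed length: 12

12


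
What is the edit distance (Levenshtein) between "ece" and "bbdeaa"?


Computing edit distance: "ece" -> "bbdeaa"
DP table:
           b    b    d    e    a    a
      0    1    2    3    4    5    6
  e   1    1    2    3    3    4    5
  c   2    2    2    3    4    4    5
  e   3    3    3    3    3    4    5
Edit distance = dp[3][6] = 5

5


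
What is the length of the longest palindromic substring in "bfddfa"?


Input: "bfddfa"
Checking substrings for palindromes:
  [1:5] "fddf" (len 4) => palindrome
  [2:4] "dd" (len 2) => palindrome
Longest palindromic substring: "fddf" with length 4

4


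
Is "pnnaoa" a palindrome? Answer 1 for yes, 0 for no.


Input: pnnaoa
Reversed: aoannp
  Compare pos 0 ('p') with pos 5 ('a'): MISMATCH
  Compare pos 1 ('n') with pos 4 ('o'): MISMATCH
  Compare pos 2 ('n') with pos 3 ('a'): MISMATCH
Result: not a palindrome

0


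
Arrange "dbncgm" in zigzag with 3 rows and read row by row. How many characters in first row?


Zigzag "dbncgm" into 3 rows:
Placing characters:
  'd' => row 0
  'b' => row 1
  'n' => row 2
  'c' => row 1
  'g' => row 0
  'm' => row 1
Rows:
  Row 0: "dg"
  Row 1: "bcm"
  Row 2: "n"
First row length: 2

2


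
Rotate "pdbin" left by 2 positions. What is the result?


Input: "pdbin", rotate left by 2
First 2 characters: "pd"
Remaining characters: "bin"
Concatenate remaining + first: "bin" + "pd" = "binpd"

binpd


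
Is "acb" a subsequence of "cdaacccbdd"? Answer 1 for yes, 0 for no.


Check if "acb" is a subsequence of "cdaacccbdd"
Greedy scan:
  Position 0 ('c'): no match needed
  Position 1 ('d'): no match needed
  Position 2 ('a'): matches sub[0] = 'a'
  Position 3 ('a'): no match needed
  Position 4 ('c'): matches sub[1] = 'c'
  Position 5 ('c'): no match needed
  Position 6 ('c'): no match needed
  Position 7 ('b'): matches sub[2] = 'b'
  Position 8 ('d'): no match needed
  Position 9 ('d'): no match needed
All 3 characters matched => is a subsequence

1


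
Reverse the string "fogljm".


Input: fogljm
Reading characters right to left:
  Position 5: 'm'
  Position 4: 'j'
  Position 3: 'l'
  Position 2: 'g'
  Position 1: 'o'
  Position 0: 'f'
Reversed: mjlgof

mjlgof


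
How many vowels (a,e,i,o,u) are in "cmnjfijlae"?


Input: cmnjfijlae
Checking each character:
  'c' at position 0: consonant
  'm' at position 1: consonant
  'n' at position 2: consonant
  'j' at position 3: consonant
  'f' at position 4: consonant
  'i' at position 5: vowel (running total: 1)
  'j' at position 6: consonant
  'l' at position 7: consonant
  'a' at position 8: vowel (running total: 2)
  'e' at position 9: vowel (running total: 3)
Total vowels: 3

3


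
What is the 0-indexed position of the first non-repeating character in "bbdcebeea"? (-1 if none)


Input: bbdcebeea
Character frequencies:
  'a': 1
  'b': 3
  'c': 1
  'd': 1
  'e': 3
Scanning left to right for freq == 1:
  Position 0 ('b'): freq=3, skip
  Position 1 ('b'): freq=3, skip
  Position 2 ('d'): unique! => answer = 2

2


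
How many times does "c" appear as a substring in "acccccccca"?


Searching for "c" in "acccccccca"
Scanning each position:
  Position 0: "a" => no
  Position 1: "c" => MATCH
  Position 2: "c" => MATCH
  Position 3: "c" => MATCH
  Position 4: "c" => MATCH
  Position 5: "c" => MATCH
  Position 6: "c" => MATCH
  Position 7: "c" => MATCH
  Position 8: "c" => MATCH
  Position 9: "a" => no
Total occurrences: 8

8
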